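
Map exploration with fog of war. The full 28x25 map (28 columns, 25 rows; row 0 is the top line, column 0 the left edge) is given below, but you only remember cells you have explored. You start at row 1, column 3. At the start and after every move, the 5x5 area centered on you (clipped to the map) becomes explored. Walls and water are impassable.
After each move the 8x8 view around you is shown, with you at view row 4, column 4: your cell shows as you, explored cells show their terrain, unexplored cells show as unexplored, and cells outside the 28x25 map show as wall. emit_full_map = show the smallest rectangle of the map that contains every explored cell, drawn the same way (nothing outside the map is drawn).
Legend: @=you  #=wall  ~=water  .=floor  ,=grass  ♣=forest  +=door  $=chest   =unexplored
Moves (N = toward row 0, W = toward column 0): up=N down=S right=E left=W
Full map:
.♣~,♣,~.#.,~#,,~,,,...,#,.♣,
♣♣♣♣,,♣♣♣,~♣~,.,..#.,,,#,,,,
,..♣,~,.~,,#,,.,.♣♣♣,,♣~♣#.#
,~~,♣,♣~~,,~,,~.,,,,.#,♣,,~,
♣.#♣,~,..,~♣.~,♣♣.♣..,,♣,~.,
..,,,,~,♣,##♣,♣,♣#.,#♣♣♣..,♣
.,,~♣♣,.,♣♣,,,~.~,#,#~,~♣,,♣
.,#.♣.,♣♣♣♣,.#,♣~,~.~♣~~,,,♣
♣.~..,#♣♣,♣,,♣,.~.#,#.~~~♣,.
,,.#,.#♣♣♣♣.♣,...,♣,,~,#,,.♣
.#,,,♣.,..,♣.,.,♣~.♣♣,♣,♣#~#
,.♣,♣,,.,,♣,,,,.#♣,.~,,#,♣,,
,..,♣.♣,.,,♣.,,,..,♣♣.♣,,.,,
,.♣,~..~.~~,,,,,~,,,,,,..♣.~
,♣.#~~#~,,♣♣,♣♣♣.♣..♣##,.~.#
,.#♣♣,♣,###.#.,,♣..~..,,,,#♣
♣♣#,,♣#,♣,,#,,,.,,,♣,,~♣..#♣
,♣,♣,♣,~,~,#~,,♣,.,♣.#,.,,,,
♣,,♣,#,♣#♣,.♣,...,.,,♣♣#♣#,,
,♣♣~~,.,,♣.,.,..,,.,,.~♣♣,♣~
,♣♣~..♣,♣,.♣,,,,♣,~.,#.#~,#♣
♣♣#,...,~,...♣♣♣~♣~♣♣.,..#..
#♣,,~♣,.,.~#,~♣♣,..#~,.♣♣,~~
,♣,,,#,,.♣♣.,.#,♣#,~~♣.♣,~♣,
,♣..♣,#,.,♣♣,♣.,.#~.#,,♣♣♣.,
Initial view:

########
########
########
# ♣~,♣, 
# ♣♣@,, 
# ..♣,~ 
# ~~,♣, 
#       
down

########
########
# ♣~,♣, 
# ♣♣♣,, 
# ..@,~ 
# ~~,♣, 
# .#♣,~ 
#       

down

########
# ♣~,♣, 
# ♣♣♣,, 
# ..♣,~ 
# ~~@♣, 
# .#♣,~ 
# .,,,, 
#       

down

# ♣~,♣, 
# ♣♣♣,, 
# ..♣,~ 
# ~~,♣, 
# .#@,~ 
# .,,,, 
# ,,~♣♣ 
#       

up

########
# ♣~,♣, 
# ♣♣♣,, 
# ..♣,~ 
# ~~@♣, 
# .#♣,~ 
# .,,,, 
# ,,~♣♣ 

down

# ♣~,♣, 
# ♣♣♣,, 
# ..♣,~ 
# ~~,♣, 
# .#@,~ 
# .,,,, 
# ,,~♣♣ 
#       

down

# ♣♣♣,, 
# ..♣,~ 
# ~~,♣, 
# .#♣,~ 
# .,@,, 
# ,,~♣♣ 
# ,#.♣. 
#       

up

# ♣~,♣, 
# ♣♣♣,, 
# ..♣,~ 
# ~~,♣, 
# .#@,~ 
# .,,,, 
# ,,~♣♣ 
# ,#.♣. 

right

 ♣~,♣,  
 ♣♣♣,,  
 ..♣,~, 
 ~~,♣,♣ 
 .#♣@~, 
 .,,,,~ 
 ,,~♣♣, 
 ,#.♣.  

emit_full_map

♣~,♣, 
♣♣♣,, 
..♣,~,
~~,♣,♣
.#♣@~,
.,,,,~
,,~♣♣,
,#.♣. 

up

########
 ♣~,♣,  
 ♣♣♣,,♣ 
 ..♣,~, 
 ~~,@,♣ 
 .#♣,~, 
 .,,,,~ 
 ,,~♣♣, 

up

########
########
 ♣~,♣,~ 
 ♣♣♣,,♣ 
 ..♣@~, 
 ~~,♣,♣ 
 .#♣,~, 
 .,,,,~ 

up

########
########
########
 ♣~,♣,~ 
 ♣♣♣@,♣ 
 ..♣,~, 
 ~~,♣,♣ 
 .#♣,~, 

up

########
########
########
########
 ♣~,@,~ 
 ♣♣♣,,♣ 
 ..♣,~, 
 ~~,♣,♣ 

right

########
########
########
########
♣~,♣@~. 
♣♣♣,,♣♣ 
..♣,~,. 
~~,♣,♣  

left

########
########
########
########
 ♣~,@,~.
 ♣♣♣,,♣♣
 ..♣,~,.
 ~~,♣,♣ 

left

########
########
########
########
# ♣~@♣,~
# ♣♣♣,,♣
# ..♣,~,
# ~~,♣,♣

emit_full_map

♣~@♣,~.
♣♣♣,,♣♣
..♣,~,.
~~,♣,♣ 
.#♣,~, 
.,,,,~ 
,,~♣♣, 
,#.♣.  

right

########
########
########
########
 ♣~,@,~.
 ♣♣♣,,♣♣
 ..♣,~,.
 ~~,♣,♣ 

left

########
########
########
########
# ♣~@♣,~
# ♣♣♣,,♣
# ..♣,~,
# ~~,♣,♣


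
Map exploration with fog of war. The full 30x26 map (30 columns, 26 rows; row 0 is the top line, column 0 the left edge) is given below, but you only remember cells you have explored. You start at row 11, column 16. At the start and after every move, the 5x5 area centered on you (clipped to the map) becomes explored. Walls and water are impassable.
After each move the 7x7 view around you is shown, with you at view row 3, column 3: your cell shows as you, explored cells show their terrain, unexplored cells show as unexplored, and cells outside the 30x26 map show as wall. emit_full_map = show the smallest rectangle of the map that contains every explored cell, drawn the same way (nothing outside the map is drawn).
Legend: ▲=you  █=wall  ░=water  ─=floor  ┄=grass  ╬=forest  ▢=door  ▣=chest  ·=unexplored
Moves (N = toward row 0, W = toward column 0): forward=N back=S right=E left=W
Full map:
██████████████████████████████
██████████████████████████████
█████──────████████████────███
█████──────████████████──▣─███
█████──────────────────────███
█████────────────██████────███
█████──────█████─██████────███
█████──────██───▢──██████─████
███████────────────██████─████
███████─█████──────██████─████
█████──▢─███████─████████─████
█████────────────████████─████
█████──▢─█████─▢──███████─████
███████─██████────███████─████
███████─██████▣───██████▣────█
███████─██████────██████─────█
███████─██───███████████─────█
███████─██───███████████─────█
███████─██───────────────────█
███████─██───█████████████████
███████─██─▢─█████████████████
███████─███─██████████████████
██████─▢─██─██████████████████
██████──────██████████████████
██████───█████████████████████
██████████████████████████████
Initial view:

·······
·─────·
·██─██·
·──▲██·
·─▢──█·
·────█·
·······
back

·─────·
·██─██·
·───██·
·─▢▲─█·
·────█·
·▣───█·
·······

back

·██─██·
·───██·
·─▢──█·
·──▲─█·
·▣───█·
·────█·
·······

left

··██─██
·────██
·█─▢──█
·█─▲──█
·█▣───█
·█────█
·······

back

·────██
·█─▢──█
·█────█
·█▣▲──█
·█────█
·█████·
·······

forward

··██─██
·────██
·█─▢──█
·█─▲──█
·█▣───█
·█────█
·█████·

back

·────██
·█─▢──█
·█────█
·█▣▲──█
·█────█
·█████·
·······

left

··────█
·██─▢──
·██────
·██▲───
·██────
·─█████
·······

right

·────██
██─▢──█
██────█
██▣▲──█
██────█
─█████·
·······

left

··────█
·██─▢──
·██────
·██▲───
·██────
·─█████
·······

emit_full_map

··─────
··██─██
·────██
██─▢──█
██────█
██▲───█
██────█
─█████·

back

·██─▢──
·██────
·██▣───
·██▲───
·─█████
·─████·
·······

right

██─▢──█
██────█
██▣───█
██─▲──█
─█████·
─█████·
·······

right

█─▢──█·
█────█·
█▣───█·
█──▲─█·
██████·
██████·
·······

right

─▢──█··
────██·
▣───██·
───▲██·
██████·
██████·
·······

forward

───██··
─▢──██·
────██·
▣──▲██·
────██·
██████·
██████·

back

─▢──██·
────██·
▣───██·
───▲██·
██████·
██████·
·······

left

█─▢──██
█────██
█▣───██
█──▲─██
███████
███████
·······

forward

────██·
█─▢──██
█────██
█▣─▲─██
█────██
███████
███████

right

───██··
─▢──██·
────██·
▣──▲██·
────██·
██████·
██████·

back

─▢──██·
────██·
▣───██·
───▲██·
██████·
██████·
·······

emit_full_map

··─────·
··██─██·
·────██·
██─▢──██
██────██
██▣───██
██───▲██
─███████
─███████


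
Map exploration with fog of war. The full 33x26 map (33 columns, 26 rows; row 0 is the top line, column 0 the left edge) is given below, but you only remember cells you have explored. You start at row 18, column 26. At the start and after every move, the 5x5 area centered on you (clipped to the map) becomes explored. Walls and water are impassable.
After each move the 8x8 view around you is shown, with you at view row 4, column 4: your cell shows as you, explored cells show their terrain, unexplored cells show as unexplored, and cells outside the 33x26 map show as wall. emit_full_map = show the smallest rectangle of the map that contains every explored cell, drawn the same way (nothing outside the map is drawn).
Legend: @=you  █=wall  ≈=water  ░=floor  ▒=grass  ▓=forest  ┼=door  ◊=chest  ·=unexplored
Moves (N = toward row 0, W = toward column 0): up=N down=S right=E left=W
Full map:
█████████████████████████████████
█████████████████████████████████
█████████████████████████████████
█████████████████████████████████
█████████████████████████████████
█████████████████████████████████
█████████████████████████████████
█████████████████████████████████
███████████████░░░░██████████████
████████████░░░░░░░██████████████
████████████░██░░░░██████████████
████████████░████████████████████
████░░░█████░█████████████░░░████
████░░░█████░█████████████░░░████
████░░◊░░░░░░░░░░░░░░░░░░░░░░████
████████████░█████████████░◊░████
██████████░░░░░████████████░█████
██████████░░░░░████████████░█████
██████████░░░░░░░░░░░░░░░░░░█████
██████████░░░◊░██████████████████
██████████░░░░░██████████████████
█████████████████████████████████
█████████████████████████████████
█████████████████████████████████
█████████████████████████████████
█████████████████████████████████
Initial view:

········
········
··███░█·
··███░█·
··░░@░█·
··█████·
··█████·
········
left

········
········
··████░█
··████░█
··░░@░░█
··██████
··██████
········

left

········
········
··█████░
··█████░
··░░@░░░
··██████
··██████
········

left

········
········
··██████
··██████
··░░@░░░
··██████
··██████
········

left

········
········
··██████
··██████
··░░@░░░
··██████
··██████
········

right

········
········
·███████
·███████
·░░░@░░░
·███████
·███████
········


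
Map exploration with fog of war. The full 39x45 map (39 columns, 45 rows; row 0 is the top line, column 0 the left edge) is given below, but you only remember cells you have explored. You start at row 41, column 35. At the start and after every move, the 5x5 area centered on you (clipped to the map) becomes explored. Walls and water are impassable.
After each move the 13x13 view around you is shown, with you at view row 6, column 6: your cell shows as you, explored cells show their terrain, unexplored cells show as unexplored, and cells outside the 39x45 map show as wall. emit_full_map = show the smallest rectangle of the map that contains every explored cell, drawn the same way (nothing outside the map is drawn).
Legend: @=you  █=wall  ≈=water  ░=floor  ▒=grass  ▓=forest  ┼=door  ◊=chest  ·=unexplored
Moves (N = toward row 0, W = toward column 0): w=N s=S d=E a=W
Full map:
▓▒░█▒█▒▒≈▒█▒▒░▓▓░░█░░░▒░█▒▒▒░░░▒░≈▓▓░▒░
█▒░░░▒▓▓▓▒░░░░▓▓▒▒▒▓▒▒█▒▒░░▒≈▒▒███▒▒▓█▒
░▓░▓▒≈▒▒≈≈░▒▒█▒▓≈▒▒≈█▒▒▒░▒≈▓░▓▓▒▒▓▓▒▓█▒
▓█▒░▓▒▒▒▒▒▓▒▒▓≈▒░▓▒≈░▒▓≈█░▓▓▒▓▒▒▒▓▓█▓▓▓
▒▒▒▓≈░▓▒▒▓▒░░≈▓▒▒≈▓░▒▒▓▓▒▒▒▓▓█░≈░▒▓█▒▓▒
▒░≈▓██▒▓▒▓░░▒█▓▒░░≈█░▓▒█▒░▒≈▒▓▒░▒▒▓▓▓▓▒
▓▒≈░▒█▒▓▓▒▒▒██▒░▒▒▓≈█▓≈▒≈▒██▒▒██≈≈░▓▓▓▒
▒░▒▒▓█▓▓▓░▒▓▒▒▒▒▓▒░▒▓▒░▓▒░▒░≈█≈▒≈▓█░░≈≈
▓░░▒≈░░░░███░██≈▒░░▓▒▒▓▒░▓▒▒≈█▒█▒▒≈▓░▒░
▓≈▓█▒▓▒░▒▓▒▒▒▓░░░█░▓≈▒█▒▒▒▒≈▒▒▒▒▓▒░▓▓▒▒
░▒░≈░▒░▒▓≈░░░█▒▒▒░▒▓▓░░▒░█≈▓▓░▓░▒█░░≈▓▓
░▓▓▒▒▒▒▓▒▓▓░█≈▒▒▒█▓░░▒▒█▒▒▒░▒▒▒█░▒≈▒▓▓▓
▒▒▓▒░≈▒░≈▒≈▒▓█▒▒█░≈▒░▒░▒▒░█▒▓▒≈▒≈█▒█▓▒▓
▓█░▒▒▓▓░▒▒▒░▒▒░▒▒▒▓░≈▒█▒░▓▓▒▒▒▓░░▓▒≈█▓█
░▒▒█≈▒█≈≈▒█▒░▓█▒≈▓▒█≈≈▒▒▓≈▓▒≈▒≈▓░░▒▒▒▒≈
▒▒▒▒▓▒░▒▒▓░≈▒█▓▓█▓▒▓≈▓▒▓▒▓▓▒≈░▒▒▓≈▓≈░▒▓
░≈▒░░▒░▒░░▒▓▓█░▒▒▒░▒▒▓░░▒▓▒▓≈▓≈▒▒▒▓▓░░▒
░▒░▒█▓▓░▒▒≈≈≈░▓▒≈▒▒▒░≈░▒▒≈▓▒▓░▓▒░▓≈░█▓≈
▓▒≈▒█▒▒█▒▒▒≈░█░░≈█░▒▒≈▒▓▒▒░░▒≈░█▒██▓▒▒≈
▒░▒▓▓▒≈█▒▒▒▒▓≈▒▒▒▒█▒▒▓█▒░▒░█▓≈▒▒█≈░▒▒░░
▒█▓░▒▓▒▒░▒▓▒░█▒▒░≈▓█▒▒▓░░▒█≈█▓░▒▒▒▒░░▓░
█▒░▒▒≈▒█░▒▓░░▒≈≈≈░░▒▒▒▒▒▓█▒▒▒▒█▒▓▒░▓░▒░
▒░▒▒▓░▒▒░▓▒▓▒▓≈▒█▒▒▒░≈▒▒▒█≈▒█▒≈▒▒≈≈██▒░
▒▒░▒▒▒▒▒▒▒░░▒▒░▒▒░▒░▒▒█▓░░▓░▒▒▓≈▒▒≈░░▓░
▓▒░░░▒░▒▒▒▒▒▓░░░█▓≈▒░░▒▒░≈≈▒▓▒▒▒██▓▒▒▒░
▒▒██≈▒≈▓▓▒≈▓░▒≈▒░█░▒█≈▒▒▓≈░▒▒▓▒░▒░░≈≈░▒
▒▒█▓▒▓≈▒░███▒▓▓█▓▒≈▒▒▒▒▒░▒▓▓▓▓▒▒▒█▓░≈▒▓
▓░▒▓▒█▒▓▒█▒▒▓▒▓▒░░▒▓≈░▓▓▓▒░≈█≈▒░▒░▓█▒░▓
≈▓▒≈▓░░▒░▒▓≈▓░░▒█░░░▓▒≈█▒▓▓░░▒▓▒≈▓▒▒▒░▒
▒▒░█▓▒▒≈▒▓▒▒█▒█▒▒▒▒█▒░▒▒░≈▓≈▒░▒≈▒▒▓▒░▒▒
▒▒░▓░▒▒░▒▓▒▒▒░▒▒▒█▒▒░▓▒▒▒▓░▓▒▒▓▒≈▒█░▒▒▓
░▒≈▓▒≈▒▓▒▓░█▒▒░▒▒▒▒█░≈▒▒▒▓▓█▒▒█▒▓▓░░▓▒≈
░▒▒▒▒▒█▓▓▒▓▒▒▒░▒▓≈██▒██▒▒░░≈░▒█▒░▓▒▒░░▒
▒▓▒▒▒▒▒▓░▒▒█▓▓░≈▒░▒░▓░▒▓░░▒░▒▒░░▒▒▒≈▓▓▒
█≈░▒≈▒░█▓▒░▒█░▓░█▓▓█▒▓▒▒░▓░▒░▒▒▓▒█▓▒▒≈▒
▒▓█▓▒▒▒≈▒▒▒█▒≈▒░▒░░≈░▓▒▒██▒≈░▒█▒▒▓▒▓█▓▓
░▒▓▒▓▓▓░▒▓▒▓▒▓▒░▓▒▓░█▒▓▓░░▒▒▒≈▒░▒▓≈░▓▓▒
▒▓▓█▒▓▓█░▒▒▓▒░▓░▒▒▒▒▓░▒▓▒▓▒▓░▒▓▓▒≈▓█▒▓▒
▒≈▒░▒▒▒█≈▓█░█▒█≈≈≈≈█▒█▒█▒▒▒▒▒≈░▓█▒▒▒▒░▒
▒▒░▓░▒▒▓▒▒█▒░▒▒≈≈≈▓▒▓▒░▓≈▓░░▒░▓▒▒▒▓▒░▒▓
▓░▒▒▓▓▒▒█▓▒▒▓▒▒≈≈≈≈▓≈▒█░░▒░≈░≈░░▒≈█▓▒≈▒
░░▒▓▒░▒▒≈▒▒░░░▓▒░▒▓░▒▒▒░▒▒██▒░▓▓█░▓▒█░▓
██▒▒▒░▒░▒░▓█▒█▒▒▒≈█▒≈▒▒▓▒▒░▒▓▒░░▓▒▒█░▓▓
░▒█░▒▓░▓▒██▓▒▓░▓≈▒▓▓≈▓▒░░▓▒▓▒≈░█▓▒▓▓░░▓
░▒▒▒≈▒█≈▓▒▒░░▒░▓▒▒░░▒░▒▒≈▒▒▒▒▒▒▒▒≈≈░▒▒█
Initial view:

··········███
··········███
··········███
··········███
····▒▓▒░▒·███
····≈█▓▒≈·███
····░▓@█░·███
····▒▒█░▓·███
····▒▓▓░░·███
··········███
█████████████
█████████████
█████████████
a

···········██
···········██
···········██
···········██
····▒▒▓▒░▒·██
····▒≈█▓▒≈·██
····█░@▒█░·██
····▓▒▒█░▓·██
····▓▒▓▓░░·██
···········██
█████████████
█████████████
█████████████

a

············█
············█
············█
············█
····▒▒▒▓▒░▒·█
····░▒≈█▓▒≈·█
····▓█@▓▒█░·█
····░▓▒▒█░▓·█
····█▓▒▓▓░░·█
············█
█████████████
█████████████
█████████████

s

············█
············█
············█
····▒▒▒▓▒░▒·█
····░▒≈█▓▒≈·█
····▓█░▓▒█░·█
····░▓@▒█░▓·█
····█▓▒▓▓░░·█
····▒▒≈≈░···█
█████████████
█████████████
█████████████
█████████████

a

·············
·············
·············
·····▒▒▒▓▒░▒·
····░░▒≈█▓▒≈·
····▓▓█░▓▒█░·
····░░@▒▒█░▓·
····░█▓▒▓▓░░·
····▒▒▒≈≈░···
█████████████
█████████████
█████████████
█████████████

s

·············
·············
·····▒▒▒▓▒░▒·
····░░▒≈█▓▒≈·
····▓▓█░▓▒█░·
····░░▓▒▒█░▓·
····░█@▒▓▓░░·
····▒▒▒≈≈░···
█████████████
█████████████
█████████████
█████████████
█████████████

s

·············
·····▒▒▒▓▒░▒·
····░░▒≈█▓▒≈·
····▓▓█░▓▒█░·
····░░▓▒▒█░▓·
····░█▓▒▓▓░░·
····▒▒@≈≈░···
█████████████
█████████████
█████████████
█████████████
█████████████
█████████████

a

·············
······▒▒▒▓▒░▒
·····░░▒≈█▓▒≈
·····▓▓█░▓▒█░
····▒░░▓▒▒█░▓
····≈░█▓▒▓▓░░
····▒▒@▒≈≈░··
█████████████
█████████████
█████████████
█████████████
█████████████
█████████████

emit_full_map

··▒▒▒▓▒░▒
·░░▒≈█▓▒≈
·▓▓█░▓▒█░
▒░░▓▒▒█░▓
≈░█▓▒▓▓░░
▒▒@▒≈≈░··

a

·············
·······▒▒▒▓▒░
······░░▒≈█▓▒
······▓▓█░▓▒█
····▓▒░░▓▒▒█░
····▒≈░█▓▒▓▓░
····▒▒@▒▒≈≈░·
█████████████
█████████████
█████████████
█████████████
█████████████
█████████████

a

·············
········▒▒▒▓▒
·······░░▒≈█▓
·······▓▓█░▓▒
····▒▓▒░░▓▒▒█
····▓▒≈░█▓▒▓▓
····▒▒@▒▒▒≈≈░
█████████████
█████████████
█████████████
█████████████
█████████████
█████████████

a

·············
·········▒▒▒▓
········░░▒≈█
········▓▓█░▓
····░▒▓▒░░▓▒▒
····▒▓▒≈░█▓▒▓
····▒▒@▒▒▒▒≈≈
█████████████
█████████████
█████████████
█████████████
█████████████
█████████████

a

·············
··········▒▒▒
·········░░▒≈
·········▓▓█░
····▒░▒▓▒░░▓▒
····▓▒▓▒≈░█▓▒
····▒▒@▒▒▒▒▒≈
█████████████
█████████████
█████████████
█████████████
█████████████
█████████████

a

·············
···········▒▒
··········░░▒
··········▓▓█
····▒▒░▒▓▒░░▓
····░▓▒▓▒≈░█▓
····≈▒@▒▒▒▒▒▒
█████████████
█████████████
█████████████
█████████████
█████████████
█████████████

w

·············
·············
···········▒▒
··········░░▒
····▒▒██▒·▓▓█
····▒▒░▒▓▒░░▓
····░▓@▓▒≈░█▓
····≈▒▒▒▒▒▒▒▒
█████████████
█████████████
█████████████
█████████████
█████████████

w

·············
·············
·············
···········▒▒
····░▒░≈░·░░▒
····▒▒██▒·▓▓█
····▒▒@▒▓▒░░▓
····░▓▒▓▒≈░█▓
····≈▒▒▒▒▒▒▒▒
█████████████
█████████████
█████████████
█████████████

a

·············
·············
·············
············▒
····░░▒░≈░·░░
····░▒▒██▒·▓▓
····▓▒@░▒▓▒░░
····░░▓▒▓▒≈░█
····▒≈▒▒▒▒▒▒▒
█████████████
█████████████
█████████████
█████████████

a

·············
·············
·············
·············
····█░░▒░≈░·░
····▒░▒▒██▒·▓
····▒▓@▒░▒▓▒░
····▒░░▓▒▓▒≈░
····▒▒≈▒▒▒▒▒▒
█████████████
█████████████
█████████████
█████████████

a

·············
·············
·············
·············
····▒█░░▒░≈░·
····▒▒░▒▒██▒·
····▒▒@▒▒░▒▓▒
····▓▒░░▓▒▓▒≈
····░▒▒≈▒▒▒▒▒
█████████████
█████████████
█████████████
█████████████

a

·············
·············
·············
·············
····≈▒█░░▒░≈░
····▒▒▒░▒▒██▒
····≈▒@▓▒▒░▒▓
····≈▓▒░░▓▒▓▒
····▒░▒▒≈▒▒▒▒
█████████████
█████████████
█████████████
█████████████

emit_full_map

···········▒▒▒▓▒░▒
≈▒█░░▒░≈░·░░▒≈█▓▒≈
▒▒▒░▒▒██▒·▓▓█░▓▒█░
≈▒@▓▒▒░▒▓▒░░▓▒▒█░▓
≈▓▒░░▓▒▓▒≈░█▓▒▓▓░░
▒░▒▒≈▒▒▒▒▒▒▒▒≈≈░··


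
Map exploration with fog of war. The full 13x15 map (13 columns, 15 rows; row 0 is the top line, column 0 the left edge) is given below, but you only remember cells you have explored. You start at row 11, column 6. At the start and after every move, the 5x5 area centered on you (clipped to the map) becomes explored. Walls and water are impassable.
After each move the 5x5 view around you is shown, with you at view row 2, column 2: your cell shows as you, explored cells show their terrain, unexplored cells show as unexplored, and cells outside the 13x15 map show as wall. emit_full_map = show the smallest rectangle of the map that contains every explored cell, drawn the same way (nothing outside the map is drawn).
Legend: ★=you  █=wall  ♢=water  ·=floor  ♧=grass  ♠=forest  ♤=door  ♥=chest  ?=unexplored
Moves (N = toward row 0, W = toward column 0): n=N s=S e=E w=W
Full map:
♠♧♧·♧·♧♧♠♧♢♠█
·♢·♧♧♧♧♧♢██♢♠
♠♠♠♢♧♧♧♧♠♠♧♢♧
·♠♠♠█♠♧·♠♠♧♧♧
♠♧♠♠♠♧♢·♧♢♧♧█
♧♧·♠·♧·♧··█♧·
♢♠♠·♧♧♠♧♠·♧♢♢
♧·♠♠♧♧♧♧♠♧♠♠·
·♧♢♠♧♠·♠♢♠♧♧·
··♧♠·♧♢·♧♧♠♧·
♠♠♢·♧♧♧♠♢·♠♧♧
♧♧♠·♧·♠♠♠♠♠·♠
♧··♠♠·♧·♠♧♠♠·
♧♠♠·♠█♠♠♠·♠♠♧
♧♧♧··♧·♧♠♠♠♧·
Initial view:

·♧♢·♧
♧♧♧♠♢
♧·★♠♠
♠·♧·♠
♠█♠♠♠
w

♠·♧♢·
·♧♧♧♠
·♧★♠♠
♠♠·♧·
·♠█♠♠

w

♧♠·♧♢
♢·♧♧♧
♠·★·♠
·♠♠·♧
♠·♠█♠

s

♢·♧♧♧
♠·♧·♠
·♠★·♧
♠·♠█♠
♧··♧·

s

♠·♧·♠
·♠♠·♧
♠·★█♠
♧··♧·
█████

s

·♠♠·♧
♠·♠█♠
♧·★♧·
█████
█████

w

··♠♠·
♠♠·♠█
♧♧★·♧
█████
█████

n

♧♠·♧·
··♠♠·
♠♠★♠█
♧♧··♧
█████

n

♠♢·♧♧
♧♠·♧·
··★♠·
♠♠·♠█
♧♧··♧

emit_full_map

?♧♠·♧♢·♧
♠♢·♧♧♧♠♢
♧♠·♧·♠♠♠
··★♠·♧·♠
♠♠·♠█♠♠♠
♧♧··♧·??

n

·♧♠·♧
♠♢·♧♧
♧♠★♧·
··♠♠·
♠♠·♠█

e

♧♠·♧♢
♢·♧♧♧
♠·★·♠
·♠♠·♧
♠·♠█♠

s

♢·♧♧♧
♠·♧·♠
·♠★·♧
♠·♠█♠
♧··♧·

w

♠♢·♧♧
♧♠·♧·
··★♠·
♠♠·♠█
♧♧··♧

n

·♧♠·♧
♠♢·♧♧
♧♠★♧·
··♠♠·
♠♠·♠█


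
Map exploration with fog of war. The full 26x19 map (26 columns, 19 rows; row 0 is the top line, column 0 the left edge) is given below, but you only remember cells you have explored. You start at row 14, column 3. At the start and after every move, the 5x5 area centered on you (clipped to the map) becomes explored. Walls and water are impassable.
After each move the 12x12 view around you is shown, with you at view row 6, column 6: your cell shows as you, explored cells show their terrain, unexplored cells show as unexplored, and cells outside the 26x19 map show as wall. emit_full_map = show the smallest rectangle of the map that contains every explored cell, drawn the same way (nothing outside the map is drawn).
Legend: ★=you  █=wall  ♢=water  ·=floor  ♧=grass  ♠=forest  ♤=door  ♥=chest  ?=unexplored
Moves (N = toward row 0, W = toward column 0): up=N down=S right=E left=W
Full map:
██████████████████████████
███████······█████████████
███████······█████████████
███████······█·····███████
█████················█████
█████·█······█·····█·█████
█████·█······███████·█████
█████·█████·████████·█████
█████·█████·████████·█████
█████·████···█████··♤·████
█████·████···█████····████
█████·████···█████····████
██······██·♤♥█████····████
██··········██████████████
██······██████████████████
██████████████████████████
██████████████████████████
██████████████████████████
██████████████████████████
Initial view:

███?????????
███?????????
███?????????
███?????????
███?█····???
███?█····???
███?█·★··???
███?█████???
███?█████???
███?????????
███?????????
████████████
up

███?????????
███?????????
███?????????
███?????????
███?████·???
███?█····???
███?█·★··???
███?█····???
███?█████???
███?█████???
███?????????
███?????????

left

████????????
████????????
████????????
████????????
█████████·??
██████····??
██████★···??
██████····??
██████████??
████?█████??
████????????
████????????

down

████????????
████????????
████????????
█████████·??
██████····??
██████····??
██████★···??
██████████??
██████████??
████????????
████????????
████████████

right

███?????????
███?????????
███?????????
████████·???
█████····???
█████····???
█████·★··???
█████████???
█████████???
███?????????
███?????????
████████████

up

███?????????
███?????????
███?????????
███?????????
████████·???
█████····???
█████·★··???
█████····???
█████████???
█████████???
███?????????
███?????????

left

████????????
████????????
████????????
████????????
█████████·??
██████····??
██████★···??
██████····??
██████████??
██████████??
████????????
████????????

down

████????????
████????????
████????????
█████████·??
██████····??
██████····??
██████★···??
██████████??
██████████??
████????????
████????????
████████████

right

███?????????
███?????????
███?????????
████████·???
█████····???
█████····???
█████·★··???
█████████???
█████████???
███?????????
███?????????
████████████

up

███?????????
███?????????
███?????????
███?????????
████████·???
█████····???
█████·★··???
█████····???
█████████???
█████████???
███?????????
███?????????

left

████????????
████????????
████????????
████????????
█████████·??
██████····??
██████★···??
██████····??
██████████??
██████████??
████????????
████????????

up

████????????
████????????
████????????
████????????
█████████???
█████████·??
██████★···??
██████····??
██████····??
██████████??
██████████??
████????????

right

███?????????
███?????????
███?????????
███?????????
████████·???
████████·???
█████·★··???
█████····???
█████····???
█████████???
█████████???
███?????????

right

██??????????
██??????????
██??????????
██??????????
███████·█???
███████·█???
████··★··???
████·····???
████·····???
████████????
████████????
██??????????

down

██??????????
██??????????
██??????????
███████·█???
███████·█???
████·····???
████··★··???
████·····???
█████████???
████████????
██??????????
██??????????

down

██??????????
██??????????
███████·█???
███████·█???
████·····???
████·····???
████··★··???
█████████???
█████████???
██??????????
██??????????
████████████

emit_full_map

█████·█
█████·█
██·····
██·····
██··★··
███████
███████

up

██??????????
██??????????
██??????????
███████·█???
███████·█???
████·····???
████··★··???
████·····???
█████████???
█████████???
██??????????
██??????????

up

██??????????
██??????????
██??????????
██??????????
███████·█???
███████·█???
████··★··???
████·····???
████·····???
█████████???
█████████???
██??????????

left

███?????????
███?????????
███?????????
███?????????
████████·█??
████████·█??
█████·★···??
█████·····??
█████·····??
██████████??
██████████??
███?????????

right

██??????????
██??????????
██??????????
██??????????
███████·█???
███████·█???
████··★··???
████·····???
████·····???
█████████???
█████████???
██??????????

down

██??????????
██??????????
██??????????
███████·█???
███████·█???
████·····???
████··★··???
████·····???
█████████???
█████████???
██??????????
██??????????

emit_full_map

█████·█
█████·█
██·····
██··★··
██·····
███████
███████

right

█???????????
█???????????
█???????????
██████·█????
██████·██???
███······???
███···★··???
███······???
█████████???
████████????
█???????????
█???????????

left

██??????????
██??????????
██??????????
███████·█???
███████·██??
████······??
████··★···??
████······??
██████████??
█████████???
██??????????
██??????????

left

███?????????
███?????????
███?????????
████████·█??
████████·██?
█████······?
█████·★····?
█████······?
███████████?
██████████??
███?????????
███?????????

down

███?????????
███?????????
████████·█??
████████·██?
█████······?
█████······?
█████·★····?
███████████?
██████████??
███?????????
███?????????
████████████

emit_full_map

█████·█?
█████·██
██······
██······
██·★····
████████
███████?

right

██??????????
██??????????
███████·█???
███████·██??
████······??
████······??
████··★···??
██████████??
█████████???
██??????????
██??????????
████████████

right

█???????????
█???????????
██████·█????
██████·██???
███······???
███······???
███···★··???
█████████???
█████████???
█???????????
█???????????
████████████

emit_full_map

█████·█?
█████·██
██······
██······
██···★··
████████
████████
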